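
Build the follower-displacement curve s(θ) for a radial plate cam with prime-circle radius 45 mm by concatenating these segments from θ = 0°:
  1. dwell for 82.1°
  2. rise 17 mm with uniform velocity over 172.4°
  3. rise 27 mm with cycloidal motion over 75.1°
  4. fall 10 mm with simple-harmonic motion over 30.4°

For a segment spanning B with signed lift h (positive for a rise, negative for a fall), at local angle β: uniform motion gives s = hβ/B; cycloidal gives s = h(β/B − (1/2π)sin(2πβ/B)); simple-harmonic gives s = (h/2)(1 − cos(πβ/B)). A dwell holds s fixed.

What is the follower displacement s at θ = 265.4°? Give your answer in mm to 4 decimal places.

seg 1 [0°–82.1°] dwell: s stays 0.0000
seg 2 [82.1°–254.5°] uniform, h=17: full span → s += 17 → s = 17.0000
seg 3 [254.5°–329.6°] cycloidal, h=27: θ=265.4° here. β=10.9, B=75.1. 27·(0.1451 − sin(2π·0.1451)/(2π)) = 0.5210 → s = 17.5210

17.5210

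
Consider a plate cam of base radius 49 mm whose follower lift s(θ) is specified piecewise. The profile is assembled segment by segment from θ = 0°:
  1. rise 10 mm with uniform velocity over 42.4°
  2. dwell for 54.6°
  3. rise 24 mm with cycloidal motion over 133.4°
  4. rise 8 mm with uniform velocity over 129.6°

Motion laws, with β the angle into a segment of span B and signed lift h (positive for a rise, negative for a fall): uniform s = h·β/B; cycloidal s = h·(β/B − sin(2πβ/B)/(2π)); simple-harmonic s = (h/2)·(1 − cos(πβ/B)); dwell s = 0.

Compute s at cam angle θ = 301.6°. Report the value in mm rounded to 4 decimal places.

seg 1 [0°–42.4°] uniform, h=10: full span → s += 10 → s = 10.0000
seg 2 [42.4°–97°] dwell: s stays 10.0000
seg 3 [97°–230.4°] cycloidal, h=24: full span → s += 24 → s = 34.0000
seg 4 [230.4°–360°] uniform, h=8: θ=301.6° here. β=71.2, B=129.6. 8·71.2/129.6 = 4.3951 → s = 38.3951

38.3951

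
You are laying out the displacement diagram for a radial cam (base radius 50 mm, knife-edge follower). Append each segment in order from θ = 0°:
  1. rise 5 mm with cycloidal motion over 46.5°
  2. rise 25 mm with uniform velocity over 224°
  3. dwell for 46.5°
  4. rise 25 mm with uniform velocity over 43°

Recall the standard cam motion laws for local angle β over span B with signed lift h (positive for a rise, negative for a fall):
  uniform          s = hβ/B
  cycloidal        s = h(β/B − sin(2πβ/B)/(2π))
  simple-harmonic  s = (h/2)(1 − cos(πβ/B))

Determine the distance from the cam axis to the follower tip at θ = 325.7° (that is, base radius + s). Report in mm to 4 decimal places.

seg 1 [0°–46.5°] cycloidal, h=5: full span → s += 5 → s = 5.0000
seg 2 [46.5°–270.5°] uniform, h=25: full span → s += 25 → s = 30.0000
seg 3 [270.5°–317°] dwell: s stays 30.0000
seg 4 [317°–360°] uniform, h=25: θ=325.7° here. β=8.7, B=43. 25·8.7/43 = 5.0581 → s = 35.0581
radial distance = base radius + s = 50 + 35.0581 = 85.0581

85.0581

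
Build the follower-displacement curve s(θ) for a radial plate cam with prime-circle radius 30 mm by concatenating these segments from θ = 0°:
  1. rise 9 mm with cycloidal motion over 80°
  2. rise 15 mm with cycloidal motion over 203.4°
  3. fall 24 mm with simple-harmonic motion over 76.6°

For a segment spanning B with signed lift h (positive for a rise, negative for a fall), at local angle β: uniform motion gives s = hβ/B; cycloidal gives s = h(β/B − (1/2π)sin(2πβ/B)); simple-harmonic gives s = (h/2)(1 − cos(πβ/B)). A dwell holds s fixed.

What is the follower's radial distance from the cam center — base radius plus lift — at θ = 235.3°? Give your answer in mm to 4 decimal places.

seg 1 [0°–80°] cycloidal, h=9: full span → s += 9 → s = 9.0000
seg 2 [80°–283.4°] cycloidal, h=15: θ=235.3° here. β=155.3, B=203.4. 15·(0.7635 − sin(2π·0.7635)/(2π)) = 13.8315 → s = 22.8315
radial distance = base radius + s = 30 + 22.8315 = 52.8315

52.8315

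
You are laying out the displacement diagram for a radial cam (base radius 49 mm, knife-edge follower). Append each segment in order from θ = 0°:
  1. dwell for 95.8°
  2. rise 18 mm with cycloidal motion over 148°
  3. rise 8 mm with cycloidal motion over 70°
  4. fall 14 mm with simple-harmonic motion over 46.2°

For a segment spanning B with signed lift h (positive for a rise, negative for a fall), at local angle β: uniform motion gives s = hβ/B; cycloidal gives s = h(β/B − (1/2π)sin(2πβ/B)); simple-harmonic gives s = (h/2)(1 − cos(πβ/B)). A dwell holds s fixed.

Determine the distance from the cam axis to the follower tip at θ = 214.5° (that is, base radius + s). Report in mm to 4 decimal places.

seg 1 [0°–95.8°] dwell: s stays 0.0000
seg 2 [95.8°–243.8°] cycloidal, h=18: θ=214.5° here. β=118.7, B=148. 18·(0.8020 − sin(2π·0.8020)/(2π)) = 17.1496 → s = 17.1496
radial distance = base radius + s = 49 + 17.1496 = 66.1496

66.1496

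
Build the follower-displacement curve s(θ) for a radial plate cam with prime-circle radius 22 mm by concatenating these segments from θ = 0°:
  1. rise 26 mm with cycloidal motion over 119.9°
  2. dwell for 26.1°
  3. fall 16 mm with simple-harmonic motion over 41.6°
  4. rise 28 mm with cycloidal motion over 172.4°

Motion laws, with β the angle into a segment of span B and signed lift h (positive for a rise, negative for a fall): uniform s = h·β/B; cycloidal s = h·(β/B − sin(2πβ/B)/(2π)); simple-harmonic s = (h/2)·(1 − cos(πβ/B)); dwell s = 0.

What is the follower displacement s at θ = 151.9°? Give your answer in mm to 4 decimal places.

seg 1 [0°–119.9°] cycloidal, h=26: full span → s += 26 → s = 26.0000
seg 2 [119.9°–146°] dwell: s stays 26.0000
seg 3 [146°–187.6°] simple-harmonic, h=-16: θ=151.9° here. β=5.9, B=41.6. -16/2·(1 − cos(π·0.1418)) = -0.7811 → s = 25.2189

25.2189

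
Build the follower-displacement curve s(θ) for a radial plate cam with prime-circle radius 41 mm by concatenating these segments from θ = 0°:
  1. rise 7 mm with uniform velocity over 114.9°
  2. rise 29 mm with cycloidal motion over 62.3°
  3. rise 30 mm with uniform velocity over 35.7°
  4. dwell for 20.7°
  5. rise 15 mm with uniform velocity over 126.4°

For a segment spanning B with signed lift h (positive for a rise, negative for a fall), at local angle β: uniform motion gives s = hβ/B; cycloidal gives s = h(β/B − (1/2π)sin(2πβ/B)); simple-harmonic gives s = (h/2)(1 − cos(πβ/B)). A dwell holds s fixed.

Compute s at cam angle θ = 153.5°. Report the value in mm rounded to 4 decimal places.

seg 1 [0°–114.9°] uniform, h=7: full span → s += 7 → s = 7.0000
seg 2 [114.9°–177.2°] cycloidal, h=29: θ=153.5° here. β=38.6, B=62.3. 29·(0.6196 − sin(2π·0.6196)/(2π)) = 21.1186 → s = 28.1186

28.1186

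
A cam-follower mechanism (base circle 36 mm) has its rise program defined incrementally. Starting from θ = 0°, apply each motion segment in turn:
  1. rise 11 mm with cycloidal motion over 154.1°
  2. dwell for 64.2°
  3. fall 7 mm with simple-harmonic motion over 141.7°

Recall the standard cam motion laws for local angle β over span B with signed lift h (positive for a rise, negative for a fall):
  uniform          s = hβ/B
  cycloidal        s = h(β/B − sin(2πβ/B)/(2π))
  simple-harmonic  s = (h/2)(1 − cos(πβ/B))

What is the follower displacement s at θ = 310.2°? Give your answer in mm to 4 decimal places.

seg 1 [0°–154.1°] cycloidal, h=11: full span → s += 11 → s = 11.0000
seg 2 [154.1°–218.3°] dwell: s stays 11.0000
seg 3 [218.3°–360°] simple-harmonic, h=-7: θ=310.2° here. β=91.9, B=141.7. -7/2·(1 − cos(π·0.6486)) = -5.0748 → s = 5.9252

5.9252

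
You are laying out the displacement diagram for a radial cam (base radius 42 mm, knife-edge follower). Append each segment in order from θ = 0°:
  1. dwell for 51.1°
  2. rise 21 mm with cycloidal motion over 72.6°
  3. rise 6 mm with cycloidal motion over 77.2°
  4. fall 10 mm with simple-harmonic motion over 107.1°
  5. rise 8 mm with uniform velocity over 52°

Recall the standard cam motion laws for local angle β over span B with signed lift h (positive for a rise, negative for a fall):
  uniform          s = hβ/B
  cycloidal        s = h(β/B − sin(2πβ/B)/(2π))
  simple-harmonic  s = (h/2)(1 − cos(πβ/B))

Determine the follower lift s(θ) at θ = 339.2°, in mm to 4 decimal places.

seg 1 [0°–51.1°] dwell: s stays 0.0000
seg 2 [51.1°–123.7°] cycloidal, h=21: full span → s += 21 → s = 21.0000
seg 3 [123.7°–200.9°] cycloidal, h=6: full span → s += 6 → s = 27.0000
seg 4 [200.9°–308°] simple-harmonic, h=-10: full span → s += -10 → s = 17.0000
seg 5 [308°–360°] uniform, h=8: θ=339.2° here. β=31.2, B=52. 8·31.2/52 = 4.8000 → s = 21.8000

21.8000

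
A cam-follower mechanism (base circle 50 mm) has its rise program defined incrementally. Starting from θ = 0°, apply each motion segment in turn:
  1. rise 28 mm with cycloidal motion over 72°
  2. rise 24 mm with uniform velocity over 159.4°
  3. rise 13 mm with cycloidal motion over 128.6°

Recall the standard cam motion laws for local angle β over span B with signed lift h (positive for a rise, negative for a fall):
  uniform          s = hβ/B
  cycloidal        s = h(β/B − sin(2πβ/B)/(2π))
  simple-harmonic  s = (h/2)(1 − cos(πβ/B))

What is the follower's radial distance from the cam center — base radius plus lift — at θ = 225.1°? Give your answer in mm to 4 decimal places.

seg 1 [0°–72°] cycloidal, h=28: full span → s += 28 → s = 28.0000
seg 2 [72°–231.4°] uniform, h=24: θ=225.1° here. β=153.1, B=159.4. 24·153.1/159.4 = 23.0514 → s = 51.0514
radial distance = base radius + s = 50 + 51.0514 = 101.0514

101.0514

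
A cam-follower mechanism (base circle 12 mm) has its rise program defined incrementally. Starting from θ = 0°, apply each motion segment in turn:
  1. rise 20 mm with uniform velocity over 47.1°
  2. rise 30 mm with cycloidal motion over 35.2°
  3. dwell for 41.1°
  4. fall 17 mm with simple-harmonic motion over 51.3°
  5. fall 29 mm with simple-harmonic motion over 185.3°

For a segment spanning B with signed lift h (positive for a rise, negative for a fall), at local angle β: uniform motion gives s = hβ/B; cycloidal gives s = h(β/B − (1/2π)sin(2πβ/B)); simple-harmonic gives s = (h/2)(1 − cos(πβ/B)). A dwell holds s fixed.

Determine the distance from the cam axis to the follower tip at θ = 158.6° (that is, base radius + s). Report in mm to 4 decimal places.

seg 1 [0°–47.1°] uniform, h=20: full span → s += 20 → s = 20.0000
seg 2 [47.1°–82.3°] cycloidal, h=30: full span → s += 30 → s = 50.0000
seg 3 [82.3°–123.4°] dwell: s stays 50.0000
seg 4 [123.4°–174.7°] simple-harmonic, h=-17: θ=158.6° here. β=35.2, B=51.3. -17/2·(1 − cos(π·0.6862)) = -13.1925 → s = 36.8075
radial distance = base radius + s = 12 + 36.8075 = 48.8075

48.8075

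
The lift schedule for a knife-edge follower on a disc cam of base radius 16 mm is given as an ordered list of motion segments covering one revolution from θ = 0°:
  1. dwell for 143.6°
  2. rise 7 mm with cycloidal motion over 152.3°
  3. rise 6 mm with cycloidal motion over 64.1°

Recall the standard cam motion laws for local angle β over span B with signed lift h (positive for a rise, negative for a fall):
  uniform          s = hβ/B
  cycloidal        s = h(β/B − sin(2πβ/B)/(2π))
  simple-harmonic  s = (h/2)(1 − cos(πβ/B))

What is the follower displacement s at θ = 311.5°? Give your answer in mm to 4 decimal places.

seg 1 [0°–143.6°] dwell: s stays 0.0000
seg 2 [143.6°–295.9°] cycloidal, h=7: full span → s += 7 → s = 7.0000
seg 3 [295.9°–360°] cycloidal, h=6: θ=311.5° here. β=15.6, B=64.1. 6·(0.2434 − sin(2π·0.2434)/(2π)) = 0.5061 → s = 7.5061

7.5061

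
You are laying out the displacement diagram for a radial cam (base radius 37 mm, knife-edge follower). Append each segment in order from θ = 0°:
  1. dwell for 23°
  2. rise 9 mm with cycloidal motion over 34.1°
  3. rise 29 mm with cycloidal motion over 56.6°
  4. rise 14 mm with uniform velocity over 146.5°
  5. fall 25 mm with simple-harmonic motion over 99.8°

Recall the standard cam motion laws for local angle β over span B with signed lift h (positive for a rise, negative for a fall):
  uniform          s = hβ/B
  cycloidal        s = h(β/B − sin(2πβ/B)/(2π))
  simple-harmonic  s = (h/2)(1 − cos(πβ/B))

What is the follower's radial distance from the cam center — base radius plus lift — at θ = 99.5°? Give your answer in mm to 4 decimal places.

seg 1 [0°–23°] dwell: s stays 0.0000
seg 2 [23°–57.1°] cycloidal, h=9: full span → s += 9 → s = 9.0000
seg 3 [57.1°–113.7°] cycloidal, h=29: θ=99.5° here. β=42.4, B=56.6. 29·(0.7491 − sin(2π·0.7491)/(2π)) = 26.3398 → s = 35.3398
radial distance = base radius + s = 37 + 35.3398 = 72.3398

72.3398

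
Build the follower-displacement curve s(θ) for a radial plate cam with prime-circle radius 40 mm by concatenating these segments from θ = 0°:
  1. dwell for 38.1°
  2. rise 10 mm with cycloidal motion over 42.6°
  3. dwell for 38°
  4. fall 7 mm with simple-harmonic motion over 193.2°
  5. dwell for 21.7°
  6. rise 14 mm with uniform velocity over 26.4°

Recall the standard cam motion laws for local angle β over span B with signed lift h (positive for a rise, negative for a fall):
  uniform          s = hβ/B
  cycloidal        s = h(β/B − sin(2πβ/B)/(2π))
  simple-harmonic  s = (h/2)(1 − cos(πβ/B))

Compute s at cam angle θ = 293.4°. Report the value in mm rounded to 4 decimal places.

seg 1 [0°–38.1°] dwell: s stays 0.0000
seg 2 [38.1°–80.7°] cycloidal, h=10: full span → s += 10 → s = 10.0000
seg 3 [80.7°–118.7°] dwell: s stays 10.0000
seg 4 [118.7°–311.9°] simple-harmonic, h=-7: θ=293.4° here. β=174.7, B=193.2. -7/2·(1 − cos(π·0.9042)) = -6.8428 → s = 3.1572

3.1572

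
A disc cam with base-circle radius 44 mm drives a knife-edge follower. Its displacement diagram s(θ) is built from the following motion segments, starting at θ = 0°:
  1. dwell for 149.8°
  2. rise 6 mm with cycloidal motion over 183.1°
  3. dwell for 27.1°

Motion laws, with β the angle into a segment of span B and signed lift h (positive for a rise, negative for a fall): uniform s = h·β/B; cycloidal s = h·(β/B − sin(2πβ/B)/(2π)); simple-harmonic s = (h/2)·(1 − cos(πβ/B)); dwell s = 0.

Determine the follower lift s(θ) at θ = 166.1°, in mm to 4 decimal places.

seg 1 [0°–149.8°] dwell: s stays 0.0000
seg 2 [149.8°–332.9°] cycloidal, h=6: θ=166.1° here. β=16.3, B=183.1. 6·(0.0890 − sin(2π·0.0890)/(2π)) = 0.0274 → s = 0.0274

0.0274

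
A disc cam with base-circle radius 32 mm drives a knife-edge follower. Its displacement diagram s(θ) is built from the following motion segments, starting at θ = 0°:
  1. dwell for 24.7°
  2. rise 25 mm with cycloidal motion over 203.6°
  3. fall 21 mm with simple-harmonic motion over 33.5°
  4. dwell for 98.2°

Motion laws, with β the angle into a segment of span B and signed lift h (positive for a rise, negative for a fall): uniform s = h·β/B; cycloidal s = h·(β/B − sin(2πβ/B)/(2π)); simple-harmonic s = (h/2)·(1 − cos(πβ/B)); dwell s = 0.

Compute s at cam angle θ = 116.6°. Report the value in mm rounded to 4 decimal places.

seg 1 [0°–24.7°] dwell: s stays 0.0000
seg 2 [24.7°–228.3°] cycloidal, h=25: θ=116.6° here. β=91.9, B=203.6. 25·(0.4514 − sin(2π·0.4514)/(2π)) = 10.0876 → s = 10.0876

10.0876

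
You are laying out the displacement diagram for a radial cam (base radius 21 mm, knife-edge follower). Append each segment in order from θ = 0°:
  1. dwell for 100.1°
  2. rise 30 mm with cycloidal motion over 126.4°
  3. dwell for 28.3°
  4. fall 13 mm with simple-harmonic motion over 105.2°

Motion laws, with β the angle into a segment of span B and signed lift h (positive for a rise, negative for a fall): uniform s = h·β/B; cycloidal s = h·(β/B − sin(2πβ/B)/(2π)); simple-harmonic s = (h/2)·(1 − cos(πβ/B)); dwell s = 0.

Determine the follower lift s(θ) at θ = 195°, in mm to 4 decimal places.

seg 1 [0°–100.1°] dwell: s stays 0.0000
seg 2 [100.1°–226.5°] cycloidal, h=30: θ=195° here. β=94.9, B=126.4. 30·(0.7508 − sin(2π·0.7508)/(2π)) = 27.2983 → s = 27.2983

27.2983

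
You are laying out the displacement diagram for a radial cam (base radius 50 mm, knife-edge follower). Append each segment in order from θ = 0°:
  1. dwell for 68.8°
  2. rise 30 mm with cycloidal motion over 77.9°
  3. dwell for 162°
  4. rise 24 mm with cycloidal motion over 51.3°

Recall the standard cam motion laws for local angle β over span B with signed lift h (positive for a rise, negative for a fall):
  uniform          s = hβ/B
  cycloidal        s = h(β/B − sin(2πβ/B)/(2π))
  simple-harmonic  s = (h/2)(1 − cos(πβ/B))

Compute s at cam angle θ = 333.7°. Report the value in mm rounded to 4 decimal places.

seg 1 [0°–68.8°] dwell: s stays 0.0000
seg 2 [68.8°–146.7°] cycloidal, h=30: full span → s += 30 → s = 30.0000
seg 3 [146.7°–308.7°] dwell: s stays 30.0000
seg 4 [308.7°–360°] cycloidal, h=24: θ=333.7° here. β=25, B=51.3. 24·(0.4873 − sin(2π·0.4873)/(2π)) = 11.3921 → s = 41.3921

41.3921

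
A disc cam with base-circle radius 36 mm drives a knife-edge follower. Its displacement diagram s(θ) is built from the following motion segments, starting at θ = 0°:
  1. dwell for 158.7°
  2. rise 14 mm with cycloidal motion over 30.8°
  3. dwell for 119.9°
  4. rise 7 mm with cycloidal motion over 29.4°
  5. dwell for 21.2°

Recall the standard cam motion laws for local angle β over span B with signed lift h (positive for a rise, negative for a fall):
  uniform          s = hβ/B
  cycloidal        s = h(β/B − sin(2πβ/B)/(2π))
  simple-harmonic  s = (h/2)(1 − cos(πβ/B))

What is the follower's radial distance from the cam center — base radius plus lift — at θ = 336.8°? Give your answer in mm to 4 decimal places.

seg 1 [0°–158.7°] dwell: s stays 0.0000
seg 2 [158.7°–189.5°] cycloidal, h=14: full span → s += 14 → s = 14.0000
seg 3 [189.5°–309.4°] dwell: s stays 14.0000
seg 4 [309.4°–338.8°] cycloidal, h=7: θ=336.8° here. β=27.4, B=29.4. 7·(0.9320 − sin(2π·0.9320)/(2π)) = 6.9856 → s = 20.9856
radial distance = base radius + s = 36 + 20.9856 = 56.9856

56.9856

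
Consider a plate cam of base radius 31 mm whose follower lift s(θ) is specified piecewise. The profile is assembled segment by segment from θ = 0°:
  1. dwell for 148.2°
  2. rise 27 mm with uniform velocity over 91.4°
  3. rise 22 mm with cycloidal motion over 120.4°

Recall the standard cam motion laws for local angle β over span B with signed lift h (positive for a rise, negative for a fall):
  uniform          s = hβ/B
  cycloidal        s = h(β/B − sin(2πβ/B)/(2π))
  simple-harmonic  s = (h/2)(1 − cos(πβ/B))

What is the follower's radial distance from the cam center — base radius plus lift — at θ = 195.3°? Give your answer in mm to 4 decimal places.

seg 1 [0°–148.2°] dwell: s stays 0.0000
seg 2 [148.2°–239.6°] uniform, h=27: θ=195.3° here. β=47.1, B=91.4. 27·47.1/91.4 = 13.9136 → s = 13.9136
radial distance = base radius + s = 31 + 13.9136 = 44.9136

44.9136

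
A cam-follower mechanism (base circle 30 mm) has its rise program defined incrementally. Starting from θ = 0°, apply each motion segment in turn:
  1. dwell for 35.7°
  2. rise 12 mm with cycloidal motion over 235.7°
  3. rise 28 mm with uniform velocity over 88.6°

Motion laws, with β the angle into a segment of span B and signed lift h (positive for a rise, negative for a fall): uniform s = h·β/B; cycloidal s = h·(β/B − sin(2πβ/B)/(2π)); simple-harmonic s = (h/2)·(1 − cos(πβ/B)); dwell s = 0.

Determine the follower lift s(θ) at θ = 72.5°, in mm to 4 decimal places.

seg 1 [0°–35.7°] dwell: s stays 0.0000
seg 2 [35.7°–271.4°] cycloidal, h=12: θ=72.5° here. β=36.8, B=235.7. 12·(0.1561 − sin(2π·0.1561)/(2π)) = 0.2864 → s = 0.2864

0.2864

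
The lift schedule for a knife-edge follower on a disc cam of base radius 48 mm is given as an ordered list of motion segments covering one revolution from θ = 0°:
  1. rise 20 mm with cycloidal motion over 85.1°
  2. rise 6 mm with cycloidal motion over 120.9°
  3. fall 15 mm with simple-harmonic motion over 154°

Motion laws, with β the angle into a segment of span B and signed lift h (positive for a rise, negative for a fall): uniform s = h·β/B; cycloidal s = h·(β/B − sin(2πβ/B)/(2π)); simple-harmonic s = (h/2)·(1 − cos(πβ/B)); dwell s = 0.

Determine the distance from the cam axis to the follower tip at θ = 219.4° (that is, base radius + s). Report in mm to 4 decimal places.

seg 1 [0°–85.1°] cycloidal, h=20: full span → s += 20 → s = 20.0000
seg 2 [85.1°–206°] cycloidal, h=6: full span → s += 6 → s = 26.0000
seg 3 [206°–360°] simple-harmonic, h=-15: θ=219.4° here. β=13.4, B=154. -15/2·(1 − cos(π·0.0870)) = -0.2785 → s = 25.7215
radial distance = base radius + s = 48 + 25.7215 = 73.7215

73.7215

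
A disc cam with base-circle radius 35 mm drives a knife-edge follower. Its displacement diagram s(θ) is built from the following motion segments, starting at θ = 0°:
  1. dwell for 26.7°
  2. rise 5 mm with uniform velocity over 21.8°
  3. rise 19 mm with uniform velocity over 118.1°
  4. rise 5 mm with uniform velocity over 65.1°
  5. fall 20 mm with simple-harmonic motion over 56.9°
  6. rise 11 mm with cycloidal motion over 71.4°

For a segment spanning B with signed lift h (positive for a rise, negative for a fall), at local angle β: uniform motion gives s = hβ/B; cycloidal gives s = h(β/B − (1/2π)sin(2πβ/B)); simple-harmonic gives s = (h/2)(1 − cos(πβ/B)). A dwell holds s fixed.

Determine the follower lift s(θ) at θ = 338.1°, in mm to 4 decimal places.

seg 1 [0°–26.7°] dwell: s stays 0.0000
seg 2 [26.7°–48.5°] uniform, h=5: full span → s += 5 → s = 5.0000
seg 3 [48.5°–166.6°] uniform, h=19: full span → s += 19 → s = 24.0000
seg 4 [166.6°–231.7°] uniform, h=5: full span → s += 5 → s = 29.0000
seg 5 [231.7°–288.6°] simple-harmonic, h=-20: full span → s += -20 → s = 9.0000
seg 6 [288.6°–360°] cycloidal, h=11: θ=338.1° here. β=49.5, B=71.4. 11·(0.6933 − sin(2π·0.6933)/(2π)) = 9.2667 → s = 18.2667

18.2667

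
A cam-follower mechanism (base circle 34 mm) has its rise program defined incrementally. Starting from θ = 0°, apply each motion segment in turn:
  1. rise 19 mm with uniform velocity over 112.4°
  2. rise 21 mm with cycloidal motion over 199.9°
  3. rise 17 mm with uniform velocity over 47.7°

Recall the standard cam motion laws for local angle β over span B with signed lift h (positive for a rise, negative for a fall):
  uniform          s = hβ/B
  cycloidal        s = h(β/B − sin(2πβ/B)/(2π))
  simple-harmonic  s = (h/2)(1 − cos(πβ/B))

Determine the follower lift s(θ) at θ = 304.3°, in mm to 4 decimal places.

seg 1 [0°–112.4°] uniform, h=19: full span → s += 19 → s = 19.0000
seg 2 [112.4°–312.3°] cycloidal, h=21: θ=304.3° here. β=191.9, B=199.9. 21·(0.9600 − sin(2π·0.9600)/(2π)) = 20.9912 → s = 39.9912

39.9912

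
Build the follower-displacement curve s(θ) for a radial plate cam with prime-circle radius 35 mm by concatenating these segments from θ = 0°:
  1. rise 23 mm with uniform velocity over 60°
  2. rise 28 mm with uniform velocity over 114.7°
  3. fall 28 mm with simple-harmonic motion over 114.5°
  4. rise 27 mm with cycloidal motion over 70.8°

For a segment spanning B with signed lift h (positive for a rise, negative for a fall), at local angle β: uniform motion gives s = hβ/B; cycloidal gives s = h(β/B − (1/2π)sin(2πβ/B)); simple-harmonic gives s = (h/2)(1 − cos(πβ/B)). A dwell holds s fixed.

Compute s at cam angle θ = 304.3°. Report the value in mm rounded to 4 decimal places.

seg 1 [0°–60°] uniform, h=23: full span → s += 23 → s = 23.0000
seg 2 [60°–174.7°] uniform, h=28: full span → s += 28 → s = 51.0000
seg 3 [174.7°–289.2°] simple-harmonic, h=-28: full span → s += -28 → s = 23.0000
seg 4 [289.2°–360°] cycloidal, h=27: θ=304.3° here. β=15.1, B=70.8. 27·(0.2133 − sin(2π·0.2133)/(2π)) = 1.5752 → s = 24.5752

24.5752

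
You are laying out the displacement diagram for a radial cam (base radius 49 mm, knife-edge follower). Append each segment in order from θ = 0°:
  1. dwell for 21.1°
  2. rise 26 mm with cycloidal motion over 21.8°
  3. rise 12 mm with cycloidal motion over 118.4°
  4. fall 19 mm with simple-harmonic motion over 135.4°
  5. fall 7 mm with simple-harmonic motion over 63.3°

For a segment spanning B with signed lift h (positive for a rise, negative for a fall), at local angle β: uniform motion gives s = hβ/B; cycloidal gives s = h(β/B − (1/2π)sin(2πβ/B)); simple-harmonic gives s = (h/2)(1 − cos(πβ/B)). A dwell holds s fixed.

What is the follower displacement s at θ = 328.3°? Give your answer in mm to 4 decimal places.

seg 1 [0°–21.1°] dwell: s stays 0.0000
seg 2 [21.1°–42.9°] cycloidal, h=26: full span → s += 26 → s = 26.0000
seg 3 [42.9°–161.3°] cycloidal, h=12: full span → s += 12 → s = 38.0000
seg 4 [161.3°–296.7°] simple-harmonic, h=-19: full span → s += -19 → s = 19.0000
seg 5 [296.7°–360°] simple-harmonic, h=-7: θ=328.3° here. β=31.6, B=63.3. -7/2·(1 − cos(π·0.4992)) = -3.4913 → s = 15.5087

15.5087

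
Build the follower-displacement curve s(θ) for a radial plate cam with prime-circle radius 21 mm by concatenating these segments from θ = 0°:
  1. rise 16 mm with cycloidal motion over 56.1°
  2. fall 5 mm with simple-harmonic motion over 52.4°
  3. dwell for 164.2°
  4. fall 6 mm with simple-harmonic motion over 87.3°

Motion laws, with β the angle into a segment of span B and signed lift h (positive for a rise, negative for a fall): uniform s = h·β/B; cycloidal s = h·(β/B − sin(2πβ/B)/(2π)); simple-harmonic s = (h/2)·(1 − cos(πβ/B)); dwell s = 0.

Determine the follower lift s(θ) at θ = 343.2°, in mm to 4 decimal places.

seg 1 [0°–56.1°] cycloidal, h=16: full span → s += 16 → s = 16.0000
seg 2 [56.1°–108.5°] simple-harmonic, h=-5: full span → s += -5 → s = 11.0000
seg 3 [108.5°–272.7°] dwell: s stays 11.0000
seg 4 [272.7°–360°] simple-harmonic, h=-6: θ=343.2° here. β=70.5, B=87.3. -6/2·(1 − cos(π·0.8076)) = -5.4682 → s = 5.5318

5.5318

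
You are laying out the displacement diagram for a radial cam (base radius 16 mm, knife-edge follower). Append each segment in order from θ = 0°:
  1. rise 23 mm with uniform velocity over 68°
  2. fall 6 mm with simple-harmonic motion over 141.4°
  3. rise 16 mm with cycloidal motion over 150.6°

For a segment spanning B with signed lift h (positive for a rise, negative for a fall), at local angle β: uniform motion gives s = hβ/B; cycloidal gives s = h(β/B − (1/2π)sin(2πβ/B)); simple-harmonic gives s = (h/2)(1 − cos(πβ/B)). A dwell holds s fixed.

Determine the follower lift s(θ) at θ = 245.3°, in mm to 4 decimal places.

seg 1 [0°–68°] uniform, h=23: full span → s += 23 → s = 23.0000
seg 2 [68°–209.4°] simple-harmonic, h=-6: full span → s += -6 → s = 17.0000
seg 3 [209.4°–360°] cycloidal, h=16: θ=245.3° here. β=35.9, B=150.6. 16·(0.2384 − sin(2π·0.2384)/(2π)) = 1.2744 → s = 18.2744

18.2744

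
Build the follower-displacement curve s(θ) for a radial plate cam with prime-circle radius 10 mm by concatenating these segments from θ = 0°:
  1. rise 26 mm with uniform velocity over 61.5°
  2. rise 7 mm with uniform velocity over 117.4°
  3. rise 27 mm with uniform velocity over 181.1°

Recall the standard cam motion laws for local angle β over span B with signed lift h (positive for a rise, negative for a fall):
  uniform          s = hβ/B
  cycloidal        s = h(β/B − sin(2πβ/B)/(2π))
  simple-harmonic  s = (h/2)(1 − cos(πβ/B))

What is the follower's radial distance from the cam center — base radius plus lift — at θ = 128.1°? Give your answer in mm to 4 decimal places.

seg 1 [0°–61.5°] uniform, h=26: full span → s += 26 → s = 26.0000
seg 2 [61.5°–178.9°] uniform, h=7: θ=128.1° here. β=66.6, B=117.4. 7·66.6/117.4 = 3.9710 → s = 29.9710
radial distance = base radius + s = 10 + 29.9710 = 39.9710

39.9710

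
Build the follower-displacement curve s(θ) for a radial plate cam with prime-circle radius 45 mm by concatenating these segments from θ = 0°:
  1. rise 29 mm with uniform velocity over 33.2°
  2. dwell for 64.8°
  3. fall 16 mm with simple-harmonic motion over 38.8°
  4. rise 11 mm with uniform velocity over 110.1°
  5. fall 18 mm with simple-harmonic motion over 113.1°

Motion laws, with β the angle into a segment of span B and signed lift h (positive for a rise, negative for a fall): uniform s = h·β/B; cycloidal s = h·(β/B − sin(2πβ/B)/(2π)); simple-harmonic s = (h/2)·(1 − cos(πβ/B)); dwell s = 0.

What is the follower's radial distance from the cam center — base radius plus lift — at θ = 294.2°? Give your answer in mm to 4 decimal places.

seg 1 [0°–33.2°] uniform, h=29: full span → s += 29 → s = 29.0000
seg 2 [33.2°–98°] dwell: s stays 29.0000
seg 3 [98°–136.8°] simple-harmonic, h=-16: full span → s += -16 → s = 13.0000
seg 4 [136.8°–246.9°] uniform, h=11: full span → s += 11 → s = 24.0000
seg 5 [246.9°–360°] simple-harmonic, h=-18: θ=294.2° here. β=47.3, B=113.1. -18/2·(1 − cos(π·0.4182)) = -6.7129 → s = 17.2871
radial distance = base radius + s = 45 + 17.2871 = 62.2871

62.2871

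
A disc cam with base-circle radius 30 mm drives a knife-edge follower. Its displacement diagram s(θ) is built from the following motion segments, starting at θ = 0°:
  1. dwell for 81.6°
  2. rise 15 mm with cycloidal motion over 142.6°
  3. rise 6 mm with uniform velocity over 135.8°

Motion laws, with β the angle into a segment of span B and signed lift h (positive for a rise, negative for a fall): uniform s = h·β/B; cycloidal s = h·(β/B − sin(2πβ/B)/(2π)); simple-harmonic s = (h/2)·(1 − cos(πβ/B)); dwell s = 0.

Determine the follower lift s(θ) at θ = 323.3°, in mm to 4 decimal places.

seg 1 [0°–81.6°] dwell: s stays 0.0000
seg 2 [81.6°–224.2°] cycloidal, h=15: full span → s += 15 → s = 15.0000
seg 3 [224.2°–360°] uniform, h=6: θ=323.3° here. β=99.1, B=135.8. 6·99.1/135.8 = 4.3785 → s = 19.3785

19.3785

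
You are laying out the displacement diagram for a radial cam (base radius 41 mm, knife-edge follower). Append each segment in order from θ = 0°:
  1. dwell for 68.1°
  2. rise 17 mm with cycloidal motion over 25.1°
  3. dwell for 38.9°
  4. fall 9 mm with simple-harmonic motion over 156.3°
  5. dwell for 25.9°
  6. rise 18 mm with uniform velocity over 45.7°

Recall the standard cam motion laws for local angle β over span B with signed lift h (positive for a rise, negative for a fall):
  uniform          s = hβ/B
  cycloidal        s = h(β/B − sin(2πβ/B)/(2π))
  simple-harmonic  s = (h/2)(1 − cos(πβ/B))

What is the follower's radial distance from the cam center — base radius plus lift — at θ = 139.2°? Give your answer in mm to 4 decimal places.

seg 1 [0°–68.1°] dwell: s stays 0.0000
seg 2 [68.1°–93.2°] cycloidal, h=17: full span → s += 17 → s = 17.0000
seg 3 [93.2°–132.1°] dwell: s stays 17.0000
seg 4 [132.1°–288.4°] simple-harmonic, h=-9: θ=139.2° here. β=7.1, B=156.3. -9/2·(1 − cos(π·0.0454)) = -0.0457 → s = 16.9543
radial distance = base radius + s = 41 + 16.9543 = 57.9543

57.9543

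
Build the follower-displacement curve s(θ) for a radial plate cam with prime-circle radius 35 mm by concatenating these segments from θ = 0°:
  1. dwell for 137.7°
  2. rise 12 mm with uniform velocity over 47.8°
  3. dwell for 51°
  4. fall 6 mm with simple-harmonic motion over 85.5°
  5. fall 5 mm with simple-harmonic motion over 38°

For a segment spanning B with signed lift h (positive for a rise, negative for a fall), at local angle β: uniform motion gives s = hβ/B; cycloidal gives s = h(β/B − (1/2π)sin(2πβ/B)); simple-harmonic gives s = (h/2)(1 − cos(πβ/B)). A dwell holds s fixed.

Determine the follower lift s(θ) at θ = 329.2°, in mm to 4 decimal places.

seg 1 [0°–137.7°] dwell: s stays 0.0000
seg 2 [137.7°–185.5°] uniform, h=12: full span → s += 12 → s = 12.0000
seg 3 [185.5°–236.5°] dwell: s stays 12.0000
seg 4 [236.5°–322°] simple-harmonic, h=-6: full span → s += -6 → s = 6.0000
seg 5 [322°–360°] simple-harmonic, h=-5: θ=329.2° here. β=7.2, B=38. -5/2·(1 − cos(π·0.1895)) = -0.4300 → s = 5.5700

5.5700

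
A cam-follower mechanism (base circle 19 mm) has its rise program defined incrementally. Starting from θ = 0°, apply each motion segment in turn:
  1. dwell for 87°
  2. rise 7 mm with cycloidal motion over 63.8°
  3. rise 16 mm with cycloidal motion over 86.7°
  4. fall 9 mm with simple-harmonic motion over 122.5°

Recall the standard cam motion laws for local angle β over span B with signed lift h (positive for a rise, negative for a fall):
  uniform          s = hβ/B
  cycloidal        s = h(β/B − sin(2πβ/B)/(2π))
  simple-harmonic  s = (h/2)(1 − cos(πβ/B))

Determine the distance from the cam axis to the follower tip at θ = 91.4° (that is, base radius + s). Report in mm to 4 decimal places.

seg 1 [0°–87°] dwell: s stays 0.0000
seg 2 [87°–150.8°] cycloidal, h=7: θ=91.4° here. β=4.4, B=63.8. 7·(0.0690 − sin(2π·0.0690)/(2π)) = 0.0150 → s = 0.0150
radial distance = base radius + s = 19 + 0.0150 = 19.0150

19.0150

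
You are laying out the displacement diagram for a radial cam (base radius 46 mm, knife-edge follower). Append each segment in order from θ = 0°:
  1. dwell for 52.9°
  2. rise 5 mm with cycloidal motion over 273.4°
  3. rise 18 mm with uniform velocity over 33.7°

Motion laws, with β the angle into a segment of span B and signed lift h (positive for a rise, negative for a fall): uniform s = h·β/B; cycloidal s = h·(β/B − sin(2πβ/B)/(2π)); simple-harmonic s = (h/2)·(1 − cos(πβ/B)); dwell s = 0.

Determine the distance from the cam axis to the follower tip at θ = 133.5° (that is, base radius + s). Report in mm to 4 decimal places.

seg 1 [0°–52.9°] dwell: s stays 0.0000
seg 2 [52.9°–326.3°] cycloidal, h=5: θ=133.5° here. β=80.6, B=273.4. 5·(0.2948 − sin(2π·0.2948)/(2π)) = 0.7096 → s = 0.7096
radial distance = base radius + s = 46 + 0.7096 = 46.7096

46.7096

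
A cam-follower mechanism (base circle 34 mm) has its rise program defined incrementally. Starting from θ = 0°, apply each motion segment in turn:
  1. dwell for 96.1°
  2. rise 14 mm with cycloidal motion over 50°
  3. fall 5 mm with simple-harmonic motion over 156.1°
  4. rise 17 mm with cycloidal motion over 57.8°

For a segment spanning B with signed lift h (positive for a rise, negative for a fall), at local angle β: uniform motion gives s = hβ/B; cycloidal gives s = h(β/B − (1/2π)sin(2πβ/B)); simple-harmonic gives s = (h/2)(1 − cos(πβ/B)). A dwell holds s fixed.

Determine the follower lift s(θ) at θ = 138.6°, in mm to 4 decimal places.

seg 1 [0°–96.1°] dwell: s stays 0.0000
seg 2 [96.1°–146.1°] cycloidal, h=14: θ=138.6° here. β=42.5, B=50. 14·(0.8500 − sin(2π·0.8500)/(2π)) = 13.7026 → s = 13.7026

13.7026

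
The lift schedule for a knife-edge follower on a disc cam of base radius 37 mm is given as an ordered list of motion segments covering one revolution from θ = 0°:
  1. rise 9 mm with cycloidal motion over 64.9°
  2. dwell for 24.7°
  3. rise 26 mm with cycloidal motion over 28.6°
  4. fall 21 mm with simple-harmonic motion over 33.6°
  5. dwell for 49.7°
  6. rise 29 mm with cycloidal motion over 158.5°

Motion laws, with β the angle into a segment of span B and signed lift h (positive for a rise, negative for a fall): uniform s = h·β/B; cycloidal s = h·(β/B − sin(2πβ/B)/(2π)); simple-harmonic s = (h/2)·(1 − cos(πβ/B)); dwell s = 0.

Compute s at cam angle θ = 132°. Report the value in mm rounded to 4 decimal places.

seg 1 [0°–64.9°] cycloidal, h=9: full span → s += 9 → s = 9.0000
seg 2 [64.9°–89.6°] dwell: s stays 9.0000
seg 3 [89.6°–118.2°] cycloidal, h=26: full span → s += 26 → s = 35.0000
seg 4 [118.2°–151.8°] simple-harmonic, h=-21: θ=132° here. β=13.8, B=33.6. -21/2·(1 − cos(π·0.4107)) = -7.5932 → s = 27.4068

27.4068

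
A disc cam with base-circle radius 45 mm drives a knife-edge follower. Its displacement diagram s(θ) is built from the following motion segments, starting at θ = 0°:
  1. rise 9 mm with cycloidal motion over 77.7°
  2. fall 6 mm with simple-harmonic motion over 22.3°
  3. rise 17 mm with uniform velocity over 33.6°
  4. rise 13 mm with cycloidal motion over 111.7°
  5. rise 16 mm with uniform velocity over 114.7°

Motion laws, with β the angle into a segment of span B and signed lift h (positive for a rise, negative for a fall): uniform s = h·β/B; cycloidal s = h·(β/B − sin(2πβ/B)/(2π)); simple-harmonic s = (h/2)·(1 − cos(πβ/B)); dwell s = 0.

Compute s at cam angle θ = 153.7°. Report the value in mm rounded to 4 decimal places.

seg 1 [0°–77.7°] cycloidal, h=9: full span → s += 9 → s = 9.0000
seg 2 [77.7°–100°] simple-harmonic, h=-6: full span → s += -6 → s = 3.0000
seg 3 [100°–133.6°] uniform, h=17: full span → s += 17 → s = 20.0000
seg 4 [133.6°–245.3°] cycloidal, h=13: θ=153.7° here. β=20.1, B=111.7. 13·(0.1799 − sin(2π·0.1799)/(2π)) = 0.4675 → s = 20.4675

20.4675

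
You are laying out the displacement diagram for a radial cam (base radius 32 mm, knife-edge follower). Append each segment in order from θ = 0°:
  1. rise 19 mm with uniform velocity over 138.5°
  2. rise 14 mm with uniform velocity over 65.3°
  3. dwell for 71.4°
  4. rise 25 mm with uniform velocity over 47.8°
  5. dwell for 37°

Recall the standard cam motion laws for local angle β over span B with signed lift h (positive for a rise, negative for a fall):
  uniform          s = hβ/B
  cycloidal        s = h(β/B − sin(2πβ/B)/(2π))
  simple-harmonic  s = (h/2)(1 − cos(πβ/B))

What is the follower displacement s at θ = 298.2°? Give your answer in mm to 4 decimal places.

seg 1 [0°–138.5°] uniform, h=19: full span → s += 19 → s = 19.0000
seg 2 [138.5°–203.8°] uniform, h=14: full span → s += 14 → s = 33.0000
seg 3 [203.8°–275.2°] dwell: s stays 33.0000
seg 4 [275.2°–323°] uniform, h=25: θ=298.2° here. β=23, B=47.8. 25·23/47.8 = 12.0293 → s = 45.0293

45.0293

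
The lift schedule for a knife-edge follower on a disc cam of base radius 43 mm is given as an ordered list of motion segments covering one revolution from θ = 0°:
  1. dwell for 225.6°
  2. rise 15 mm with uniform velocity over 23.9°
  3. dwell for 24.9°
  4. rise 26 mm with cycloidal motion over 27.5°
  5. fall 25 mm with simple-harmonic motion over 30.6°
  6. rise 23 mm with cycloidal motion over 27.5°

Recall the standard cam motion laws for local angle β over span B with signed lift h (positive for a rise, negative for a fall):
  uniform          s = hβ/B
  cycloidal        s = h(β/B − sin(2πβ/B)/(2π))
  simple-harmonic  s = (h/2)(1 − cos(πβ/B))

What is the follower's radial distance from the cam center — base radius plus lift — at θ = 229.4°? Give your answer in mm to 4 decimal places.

seg 1 [0°–225.6°] dwell: s stays 0.0000
seg 2 [225.6°–249.5°] uniform, h=15: θ=229.4° here. β=3.8, B=23.9. 15·3.8/23.9 = 2.3849 → s = 2.3849
radial distance = base radius + s = 43 + 2.3849 = 45.3849

45.3849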